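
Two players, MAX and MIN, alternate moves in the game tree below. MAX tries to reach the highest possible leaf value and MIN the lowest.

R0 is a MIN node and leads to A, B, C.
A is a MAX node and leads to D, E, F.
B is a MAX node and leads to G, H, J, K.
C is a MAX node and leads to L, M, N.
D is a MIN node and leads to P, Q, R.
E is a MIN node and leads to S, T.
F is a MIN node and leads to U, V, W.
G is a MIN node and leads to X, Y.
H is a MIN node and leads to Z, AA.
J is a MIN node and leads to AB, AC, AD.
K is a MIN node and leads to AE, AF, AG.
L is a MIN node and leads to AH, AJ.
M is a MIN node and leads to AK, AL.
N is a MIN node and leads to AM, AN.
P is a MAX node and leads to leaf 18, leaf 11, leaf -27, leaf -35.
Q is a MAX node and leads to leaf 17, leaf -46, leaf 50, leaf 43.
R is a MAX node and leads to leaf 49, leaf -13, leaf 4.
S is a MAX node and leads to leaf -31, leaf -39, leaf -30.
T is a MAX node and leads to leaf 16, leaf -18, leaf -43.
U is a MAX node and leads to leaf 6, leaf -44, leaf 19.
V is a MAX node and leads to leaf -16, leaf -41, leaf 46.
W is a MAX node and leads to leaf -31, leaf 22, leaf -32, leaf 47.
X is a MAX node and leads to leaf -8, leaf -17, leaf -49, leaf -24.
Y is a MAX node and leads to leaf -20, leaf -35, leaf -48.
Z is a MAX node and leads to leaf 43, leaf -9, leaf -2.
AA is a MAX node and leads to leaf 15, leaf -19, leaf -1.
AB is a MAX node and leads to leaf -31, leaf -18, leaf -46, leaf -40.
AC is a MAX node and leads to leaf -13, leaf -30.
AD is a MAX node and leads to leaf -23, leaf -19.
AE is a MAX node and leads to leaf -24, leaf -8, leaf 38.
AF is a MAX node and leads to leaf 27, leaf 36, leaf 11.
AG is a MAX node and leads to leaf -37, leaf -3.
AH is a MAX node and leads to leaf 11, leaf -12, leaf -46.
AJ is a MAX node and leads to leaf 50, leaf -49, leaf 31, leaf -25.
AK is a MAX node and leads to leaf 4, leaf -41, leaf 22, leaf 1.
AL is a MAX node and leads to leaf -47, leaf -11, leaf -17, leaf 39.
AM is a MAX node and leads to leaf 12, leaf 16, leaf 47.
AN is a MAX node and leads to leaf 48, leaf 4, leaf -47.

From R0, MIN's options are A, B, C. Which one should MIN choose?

P (MAX): max(18, 11, -27, -35) = 18
Q (MAX): max(17, -46, 50, 43) = 50
R (MAX): max(49, -13, 4) = 49
D (MIN): min(18, 50, 49) = 18
S (MAX): max(-31, -39, -30) = -30
T (MAX): max(16, -18, -43) = 16
E (MIN): min(-30, 16) = -30
U (MAX): max(6, -44, 19) = 19
V (MAX): max(-16, -41, 46) = 46
W (MAX): max(-31, 22, -32, 47) = 47
F (MIN): min(19, 46, 47) = 19
A (MAX): max(18, -30, 19) = 19
X (MAX): max(-8, -17, -49, -24) = -8
Y (MAX): max(-20, -35, -48) = -20
G (MIN): min(-8, -20) = -20
Z (MAX): max(43, -9, -2) = 43
AA (MAX): max(15, -19, -1) = 15
H (MIN): min(43, 15) = 15
AB (MAX): max(-31, -18, -46, -40) = -18
AC (MAX): max(-13, -30) = -13
AD (MAX): max(-23, -19) = -19
J (MIN): min(-18, -13, -19) = -19
AE (MAX): max(-24, -8, 38) = 38
AF (MAX): max(27, 36, 11) = 36
AG (MAX): max(-37, -3) = -3
K (MIN): min(38, 36, -3) = -3
B (MAX): max(-20, 15, -19, -3) = 15
AH (MAX): max(11, -12, -46) = 11
AJ (MAX): max(50, -49, 31, -25) = 50
L (MIN): min(11, 50) = 11
AK (MAX): max(4, -41, 22, 1) = 22
AL (MAX): max(-47, -11, -17, 39) = 39
M (MIN): min(22, 39) = 22
AM (MAX): max(12, 16, 47) = 47
AN (MAX): max(48, 4, -47) = 48
N (MIN): min(47, 48) = 47
C (MAX): max(11, 22, 47) = 47
R0 (MIN): min(19, 15, 47) = 15
MIN at R0 wants the lowest of {A=19, B=15, C=47}, so chooses B.

B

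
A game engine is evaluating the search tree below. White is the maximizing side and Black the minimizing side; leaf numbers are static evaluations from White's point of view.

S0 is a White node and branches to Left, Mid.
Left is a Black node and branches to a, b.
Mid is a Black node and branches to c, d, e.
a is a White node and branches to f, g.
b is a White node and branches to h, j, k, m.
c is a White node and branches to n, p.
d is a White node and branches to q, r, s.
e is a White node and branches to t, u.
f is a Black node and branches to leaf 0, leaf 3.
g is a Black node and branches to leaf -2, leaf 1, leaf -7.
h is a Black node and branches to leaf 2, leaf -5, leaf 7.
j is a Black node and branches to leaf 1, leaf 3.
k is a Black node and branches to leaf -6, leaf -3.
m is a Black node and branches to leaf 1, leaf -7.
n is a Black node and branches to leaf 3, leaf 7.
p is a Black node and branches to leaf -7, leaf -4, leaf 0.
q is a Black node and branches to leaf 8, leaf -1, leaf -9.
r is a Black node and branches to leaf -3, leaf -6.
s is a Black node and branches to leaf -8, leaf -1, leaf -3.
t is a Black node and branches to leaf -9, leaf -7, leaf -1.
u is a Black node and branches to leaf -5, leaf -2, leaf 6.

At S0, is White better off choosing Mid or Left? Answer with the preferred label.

Left

n (Black): min(3, 7) = 3
p (Black): min(-7, -4, 0) = -7
c (White): max(3, -7) = 3
q (Black): min(8, -1, -9) = -9
r (Black): min(-3, -6) = -6
s (Black): min(-8, -1, -3) = -8
d (White): max(-9, -6, -8) = -6
t (Black): min(-9, -7, -1) = -9
u (Black): min(-5, -2, 6) = -5
e (White): max(-9, -5) = -5
Mid (Black): min(3, -6, -5) = -6
f (Black): min(0, 3) = 0
g (Black): min(-2, 1, -7) = -7
a (White): max(0, -7) = 0
h (Black): min(2, -5, 7) = -5
j (Black): min(1, 3) = 1
k (Black): min(-6, -3) = -6
m (Black): min(1, -7) = -7
b (White): max(-5, 1, -6, -7) = 1
Left (Black): min(0, 1) = 0
White prefers the higher value; Mid=-6, Left=0. Left is better since 0 > -6.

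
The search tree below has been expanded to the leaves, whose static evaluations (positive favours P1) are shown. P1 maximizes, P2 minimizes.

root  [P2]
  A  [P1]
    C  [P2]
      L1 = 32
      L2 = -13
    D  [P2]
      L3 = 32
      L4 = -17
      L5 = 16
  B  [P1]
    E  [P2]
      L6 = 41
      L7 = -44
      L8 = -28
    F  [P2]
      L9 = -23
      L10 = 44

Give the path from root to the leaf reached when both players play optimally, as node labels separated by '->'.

C (P2): min(32, -13) = -13
D (P2): min(32, -17, 16) = -17
A (P1): max(-13, -17) = -13
E (P2): min(41, -44, -28) = -44
F (P2): min(-23, 44) = -23
B (P1): max(-44, -23) = -23
root (P2): min(-13, -23) = -23
At root, P2 picks B (lowest: -23).
At B, P1 picks F (highest: -23).
At F, P2 picks L9 (lowest: -23).
Terminal value -23.

root -> B -> F -> L9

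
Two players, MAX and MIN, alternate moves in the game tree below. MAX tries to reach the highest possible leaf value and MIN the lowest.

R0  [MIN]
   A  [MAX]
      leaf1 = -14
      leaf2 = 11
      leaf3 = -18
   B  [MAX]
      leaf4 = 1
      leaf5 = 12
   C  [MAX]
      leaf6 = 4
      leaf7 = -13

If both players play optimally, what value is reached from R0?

4

A (MAX): max(-14, 11, -18) = 11
B (MAX): max(1, 12) = 12
C (MAX): max(4, -13) = 4
R0 (MIN): min(11, 12, 4) = 4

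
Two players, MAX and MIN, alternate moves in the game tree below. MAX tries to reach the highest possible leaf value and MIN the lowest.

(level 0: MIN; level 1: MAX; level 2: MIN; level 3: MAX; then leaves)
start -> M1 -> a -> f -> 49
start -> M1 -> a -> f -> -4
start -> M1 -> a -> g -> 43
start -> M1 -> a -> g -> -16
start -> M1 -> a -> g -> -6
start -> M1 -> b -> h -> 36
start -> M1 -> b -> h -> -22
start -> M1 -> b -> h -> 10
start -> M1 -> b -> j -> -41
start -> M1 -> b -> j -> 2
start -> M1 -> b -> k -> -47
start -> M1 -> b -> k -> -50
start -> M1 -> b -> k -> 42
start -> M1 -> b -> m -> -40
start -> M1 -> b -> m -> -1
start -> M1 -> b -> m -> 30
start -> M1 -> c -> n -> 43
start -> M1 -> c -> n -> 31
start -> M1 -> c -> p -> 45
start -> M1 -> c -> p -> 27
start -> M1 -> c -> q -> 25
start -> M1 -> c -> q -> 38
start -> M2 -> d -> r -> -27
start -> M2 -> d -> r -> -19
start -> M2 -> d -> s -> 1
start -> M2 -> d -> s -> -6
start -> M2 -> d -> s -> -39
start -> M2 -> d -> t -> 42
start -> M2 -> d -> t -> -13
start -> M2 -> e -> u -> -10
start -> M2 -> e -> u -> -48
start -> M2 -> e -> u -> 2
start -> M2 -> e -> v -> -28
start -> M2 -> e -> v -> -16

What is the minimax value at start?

f (MAX): max(49, -4) = 49
g (MAX): max(43, -16, -6) = 43
a (MIN): min(49, 43) = 43
h (MAX): max(36, -22, 10) = 36
j (MAX): max(-41, 2) = 2
k (MAX): max(-47, -50, 42) = 42
m (MAX): max(-40, -1, 30) = 30
b (MIN): min(36, 2, 42, 30) = 2
n (MAX): max(43, 31) = 43
p (MAX): max(45, 27) = 45
q (MAX): max(25, 38) = 38
c (MIN): min(43, 45, 38) = 38
M1 (MAX): max(43, 2, 38) = 43
r (MAX): max(-27, -19) = -19
s (MAX): max(1, -6, -39) = 1
t (MAX): max(42, -13) = 42
d (MIN): min(-19, 1, 42) = -19
u (MAX): max(-10, -48, 2) = 2
v (MAX): max(-28, -16) = -16
e (MIN): min(2, -16) = -16
M2 (MAX): max(-19, -16) = -16
start (MIN): min(43, -16) = -16

-16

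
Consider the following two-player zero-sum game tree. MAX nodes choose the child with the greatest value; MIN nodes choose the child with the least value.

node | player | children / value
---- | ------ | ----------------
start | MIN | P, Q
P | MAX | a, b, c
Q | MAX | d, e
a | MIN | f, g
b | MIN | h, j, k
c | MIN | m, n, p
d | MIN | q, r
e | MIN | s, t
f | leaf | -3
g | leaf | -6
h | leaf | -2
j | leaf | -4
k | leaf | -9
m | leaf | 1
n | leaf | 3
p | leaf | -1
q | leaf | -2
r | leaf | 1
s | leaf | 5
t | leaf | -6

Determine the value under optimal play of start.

-2

a (MIN): min(-3, -6) = -6
b (MIN): min(-2, -4, -9) = -9
c (MIN): min(1, 3, -1) = -1
P (MAX): max(-6, -9, -1) = -1
d (MIN): min(-2, 1) = -2
e (MIN): min(5, -6) = -6
Q (MAX): max(-2, -6) = -2
start (MIN): min(-1, -2) = -2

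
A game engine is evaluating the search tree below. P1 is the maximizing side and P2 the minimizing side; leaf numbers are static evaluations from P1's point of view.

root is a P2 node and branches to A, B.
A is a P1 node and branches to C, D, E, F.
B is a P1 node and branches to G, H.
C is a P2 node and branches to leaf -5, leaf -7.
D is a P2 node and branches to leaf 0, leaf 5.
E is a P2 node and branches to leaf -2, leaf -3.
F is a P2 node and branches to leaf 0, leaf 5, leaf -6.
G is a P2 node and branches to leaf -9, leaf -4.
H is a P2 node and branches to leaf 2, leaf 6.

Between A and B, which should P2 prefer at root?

C (P2): min(-5, -7) = -7
D (P2): min(0, 5) = 0
E (P2): min(-2, -3) = -3
F (P2): min(0, 5, -6) = -6
A (P1): max(-7, 0, -3, -6) = 0
G (P2): min(-9, -4) = -9
H (P2): min(2, 6) = 2
B (P1): max(-9, 2) = 2
P2 prefers the lower value; A=0, B=2. A is better since 0 < 2.

A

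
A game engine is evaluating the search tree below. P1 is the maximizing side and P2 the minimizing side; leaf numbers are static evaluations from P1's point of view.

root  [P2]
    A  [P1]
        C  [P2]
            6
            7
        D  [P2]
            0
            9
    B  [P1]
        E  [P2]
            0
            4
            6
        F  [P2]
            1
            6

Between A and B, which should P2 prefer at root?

C (P2): min(6, 7) = 6
D (P2): min(0, 9) = 0
A (P1): max(6, 0) = 6
E (P2): min(0, 4, 6) = 0
F (P2): min(1, 6) = 1
B (P1): max(0, 1) = 1
P2 prefers the lower value; A=6, B=1. B is better since 1 < 6.

B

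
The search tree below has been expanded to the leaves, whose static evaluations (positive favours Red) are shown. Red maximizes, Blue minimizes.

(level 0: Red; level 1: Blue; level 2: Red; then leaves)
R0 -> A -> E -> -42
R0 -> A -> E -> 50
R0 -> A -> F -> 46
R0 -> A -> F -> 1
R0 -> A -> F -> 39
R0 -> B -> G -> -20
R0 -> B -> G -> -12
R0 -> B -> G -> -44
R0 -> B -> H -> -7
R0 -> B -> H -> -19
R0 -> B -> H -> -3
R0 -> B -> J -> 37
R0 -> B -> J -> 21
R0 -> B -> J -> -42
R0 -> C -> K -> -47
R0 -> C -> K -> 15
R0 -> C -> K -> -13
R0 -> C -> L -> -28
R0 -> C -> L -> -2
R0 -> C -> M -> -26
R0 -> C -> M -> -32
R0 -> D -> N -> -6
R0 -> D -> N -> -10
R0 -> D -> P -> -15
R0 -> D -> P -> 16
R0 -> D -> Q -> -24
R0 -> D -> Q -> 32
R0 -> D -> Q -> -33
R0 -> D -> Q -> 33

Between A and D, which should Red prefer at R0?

E (Red): max(-42, 50) = 50
F (Red): max(46, 1, 39) = 46
A (Blue): min(50, 46) = 46
N (Red): max(-6, -10) = -6
P (Red): max(-15, 16) = 16
Q (Red): max(-24, 32, -33, 33) = 33
D (Blue): min(-6, 16, 33) = -6
Red prefers the higher value; A=46, D=-6. A is better since 46 > -6.

A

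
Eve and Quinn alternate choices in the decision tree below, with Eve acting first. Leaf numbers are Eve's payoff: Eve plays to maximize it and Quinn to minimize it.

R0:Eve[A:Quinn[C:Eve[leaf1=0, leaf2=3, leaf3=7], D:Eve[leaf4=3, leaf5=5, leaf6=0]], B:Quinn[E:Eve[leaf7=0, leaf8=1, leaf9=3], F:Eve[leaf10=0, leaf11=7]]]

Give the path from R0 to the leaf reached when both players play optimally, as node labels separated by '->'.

C (Eve): max(0, 3, 7) = 7
D (Eve): max(3, 5, 0) = 5
A (Quinn): min(7, 5) = 5
E (Eve): max(0, 1, 3) = 3
F (Eve): max(0, 7) = 7
B (Quinn): min(3, 7) = 3
R0 (Eve): max(5, 3) = 5
At R0, Eve picks A (highest: 5).
At A, Quinn picks D (lowest: 5).
At D, Eve picks leaf5 (highest: 5).
Terminal value 5.

R0 -> A -> D -> leaf5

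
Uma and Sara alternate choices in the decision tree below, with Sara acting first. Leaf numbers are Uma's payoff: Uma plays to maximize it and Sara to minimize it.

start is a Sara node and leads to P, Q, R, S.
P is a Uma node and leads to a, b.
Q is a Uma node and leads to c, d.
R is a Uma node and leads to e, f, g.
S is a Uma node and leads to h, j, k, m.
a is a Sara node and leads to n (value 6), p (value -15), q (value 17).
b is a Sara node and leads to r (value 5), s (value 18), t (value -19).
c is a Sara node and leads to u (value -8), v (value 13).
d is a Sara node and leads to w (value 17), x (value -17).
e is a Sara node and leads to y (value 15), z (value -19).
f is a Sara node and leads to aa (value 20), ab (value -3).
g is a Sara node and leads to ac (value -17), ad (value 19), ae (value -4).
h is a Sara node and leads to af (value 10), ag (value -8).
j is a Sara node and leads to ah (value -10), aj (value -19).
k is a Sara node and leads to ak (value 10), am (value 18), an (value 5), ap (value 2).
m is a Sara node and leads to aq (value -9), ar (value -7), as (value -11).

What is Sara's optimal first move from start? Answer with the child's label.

a (Sara): min(6, -15, 17) = -15
b (Sara): min(5, 18, -19) = -19
P (Uma): max(-15, -19) = -15
c (Sara): min(-8, 13) = -8
d (Sara): min(17, -17) = -17
Q (Uma): max(-8, -17) = -8
e (Sara): min(15, -19) = -19
f (Sara): min(20, -3) = -3
g (Sara): min(-17, 19, -4) = -17
R (Uma): max(-19, -3, -17) = -3
h (Sara): min(10, -8) = -8
j (Sara): min(-10, -19) = -19
k (Sara): min(10, 18, 5, 2) = 2
m (Sara): min(-9, -7, -11) = -11
S (Uma): max(-8, -19, 2, -11) = 2
start (Sara): min(-15, -8, -3, 2) = -15
Sara at start wants the lowest of {P=-15, Q=-8, R=-3, S=2}, so chooses P.

P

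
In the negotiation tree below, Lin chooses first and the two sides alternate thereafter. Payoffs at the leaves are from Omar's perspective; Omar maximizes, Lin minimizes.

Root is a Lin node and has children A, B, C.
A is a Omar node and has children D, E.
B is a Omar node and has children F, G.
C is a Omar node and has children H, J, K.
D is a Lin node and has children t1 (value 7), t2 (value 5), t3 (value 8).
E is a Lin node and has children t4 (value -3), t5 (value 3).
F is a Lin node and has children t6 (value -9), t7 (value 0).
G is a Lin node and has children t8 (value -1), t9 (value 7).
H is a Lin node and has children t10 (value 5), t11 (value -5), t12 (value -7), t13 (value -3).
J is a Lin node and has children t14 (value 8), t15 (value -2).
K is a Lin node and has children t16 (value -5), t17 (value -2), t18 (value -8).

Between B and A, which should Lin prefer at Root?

B

F (Lin): min(-9, 0) = -9
G (Lin): min(-1, 7) = -1
B (Omar): max(-9, -1) = -1
D (Lin): min(7, 5, 8) = 5
E (Lin): min(-3, 3) = -3
A (Omar): max(5, -3) = 5
Lin prefers the lower value; B=-1, A=5. B is better since -1 < 5.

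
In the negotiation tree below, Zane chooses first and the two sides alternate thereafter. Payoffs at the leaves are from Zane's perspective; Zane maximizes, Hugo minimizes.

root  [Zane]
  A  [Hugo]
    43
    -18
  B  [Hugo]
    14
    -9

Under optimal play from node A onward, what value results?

A (Hugo): min(43, -18) = -18

-18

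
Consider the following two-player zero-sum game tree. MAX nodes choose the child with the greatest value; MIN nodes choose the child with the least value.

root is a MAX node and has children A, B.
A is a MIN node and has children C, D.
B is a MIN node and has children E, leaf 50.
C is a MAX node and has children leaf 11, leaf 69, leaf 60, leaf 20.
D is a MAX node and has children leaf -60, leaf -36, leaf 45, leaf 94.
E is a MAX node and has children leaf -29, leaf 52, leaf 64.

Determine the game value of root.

69

C (MAX): max(11, 69, 60, 20) = 69
D (MAX): max(-60, -36, 45, 94) = 94
A (MIN): min(69, 94) = 69
E (MAX): max(-29, 52, 64) = 64
B (MIN): min(64, 50) = 50
root (MAX): max(69, 50) = 69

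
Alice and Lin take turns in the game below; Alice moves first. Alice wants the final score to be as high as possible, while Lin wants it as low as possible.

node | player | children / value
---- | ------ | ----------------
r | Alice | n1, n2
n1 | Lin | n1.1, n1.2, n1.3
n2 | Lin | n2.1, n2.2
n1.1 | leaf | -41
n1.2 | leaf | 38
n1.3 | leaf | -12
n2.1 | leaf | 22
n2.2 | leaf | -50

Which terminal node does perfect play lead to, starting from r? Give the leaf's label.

n1 (Lin): min(-41, 38, -12) = -41
n2 (Lin): min(22, -50) = -50
r (Alice): max(-41, -50) = -41
At r, Alice picks n1 (highest: -41).
At n1, Lin picks n1.1 (lowest: -41).
Terminal value -41.

n1.1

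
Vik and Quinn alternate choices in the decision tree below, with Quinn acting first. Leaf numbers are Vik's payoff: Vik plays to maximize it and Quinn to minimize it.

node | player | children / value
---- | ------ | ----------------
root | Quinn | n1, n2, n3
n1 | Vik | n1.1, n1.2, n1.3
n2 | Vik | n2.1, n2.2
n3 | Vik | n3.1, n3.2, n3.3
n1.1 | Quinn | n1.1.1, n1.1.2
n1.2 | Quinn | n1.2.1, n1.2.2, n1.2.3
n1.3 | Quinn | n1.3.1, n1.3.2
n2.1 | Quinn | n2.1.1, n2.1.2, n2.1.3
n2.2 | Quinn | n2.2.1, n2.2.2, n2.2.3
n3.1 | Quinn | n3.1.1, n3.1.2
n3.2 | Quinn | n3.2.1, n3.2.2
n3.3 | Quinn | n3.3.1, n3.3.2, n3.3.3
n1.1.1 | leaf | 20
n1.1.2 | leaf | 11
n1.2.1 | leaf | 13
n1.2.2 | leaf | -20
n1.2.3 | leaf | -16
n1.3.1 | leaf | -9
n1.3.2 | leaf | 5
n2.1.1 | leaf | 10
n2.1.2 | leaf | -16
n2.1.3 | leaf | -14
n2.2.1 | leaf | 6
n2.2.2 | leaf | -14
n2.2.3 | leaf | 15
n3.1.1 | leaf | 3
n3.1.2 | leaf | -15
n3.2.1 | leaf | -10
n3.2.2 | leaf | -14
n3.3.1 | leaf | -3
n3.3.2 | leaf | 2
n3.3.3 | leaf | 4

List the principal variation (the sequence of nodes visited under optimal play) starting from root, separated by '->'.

n1.1 (Quinn): min(20, 11) = 11
n1.2 (Quinn): min(13, -20, -16) = -20
n1.3 (Quinn): min(-9, 5) = -9
n1 (Vik): max(11, -20, -9) = 11
n2.1 (Quinn): min(10, -16, -14) = -16
n2.2 (Quinn): min(6, -14, 15) = -14
n2 (Vik): max(-16, -14) = -14
n3.1 (Quinn): min(3, -15) = -15
n3.2 (Quinn): min(-10, -14) = -14
n3.3 (Quinn): min(-3, 2, 4) = -3
n3 (Vik): max(-15, -14, -3) = -3
root (Quinn): min(11, -14, -3) = -14
At root, Quinn picks n2 (lowest: -14).
At n2, Vik picks n2.2 (highest: -14).
At n2.2, Quinn picks n2.2.2 (lowest: -14).
Terminal value -14.

root -> n2 -> n2.2 -> n2.2.2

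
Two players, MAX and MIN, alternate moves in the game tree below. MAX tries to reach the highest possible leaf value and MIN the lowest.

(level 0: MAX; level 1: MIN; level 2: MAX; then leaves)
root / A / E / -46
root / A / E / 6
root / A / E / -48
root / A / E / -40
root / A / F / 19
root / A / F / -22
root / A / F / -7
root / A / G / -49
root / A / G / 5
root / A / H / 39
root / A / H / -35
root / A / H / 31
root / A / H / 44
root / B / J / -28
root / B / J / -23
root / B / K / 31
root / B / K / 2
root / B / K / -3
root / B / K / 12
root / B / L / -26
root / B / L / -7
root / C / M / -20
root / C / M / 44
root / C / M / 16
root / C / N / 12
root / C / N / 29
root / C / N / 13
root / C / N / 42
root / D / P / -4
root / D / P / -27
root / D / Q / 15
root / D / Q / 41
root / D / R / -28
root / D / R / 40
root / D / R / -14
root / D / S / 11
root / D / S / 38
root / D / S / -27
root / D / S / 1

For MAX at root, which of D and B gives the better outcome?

P (MAX): max(-4, -27) = -4
Q (MAX): max(15, 41) = 41
R (MAX): max(-28, 40, -14) = 40
S (MAX): max(11, 38, -27, 1) = 38
D (MIN): min(-4, 41, 40, 38) = -4
J (MAX): max(-28, -23) = -23
K (MAX): max(31, 2, -3, 12) = 31
L (MAX): max(-26, -7) = -7
B (MIN): min(-23, 31, -7) = -23
MAX prefers the higher value; D=-4, B=-23. D is better since -4 > -23.

D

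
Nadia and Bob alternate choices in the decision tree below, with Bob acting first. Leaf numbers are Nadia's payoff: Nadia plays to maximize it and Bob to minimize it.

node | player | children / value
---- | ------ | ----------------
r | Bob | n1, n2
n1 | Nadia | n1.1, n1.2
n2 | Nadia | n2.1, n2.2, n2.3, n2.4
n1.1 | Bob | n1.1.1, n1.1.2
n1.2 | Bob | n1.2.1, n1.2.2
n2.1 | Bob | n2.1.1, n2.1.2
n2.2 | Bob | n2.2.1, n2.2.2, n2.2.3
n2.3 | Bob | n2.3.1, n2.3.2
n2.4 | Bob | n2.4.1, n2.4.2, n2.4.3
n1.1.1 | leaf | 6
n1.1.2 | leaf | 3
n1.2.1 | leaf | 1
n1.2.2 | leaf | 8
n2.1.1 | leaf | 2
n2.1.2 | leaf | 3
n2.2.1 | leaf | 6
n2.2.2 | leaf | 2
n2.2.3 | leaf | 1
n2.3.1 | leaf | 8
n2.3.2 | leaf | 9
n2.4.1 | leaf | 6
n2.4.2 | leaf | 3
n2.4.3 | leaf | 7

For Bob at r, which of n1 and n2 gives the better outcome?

n1.1 (Bob): min(6, 3) = 3
n1.2 (Bob): min(1, 8) = 1
n1 (Nadia): max(3, 1) = 3
n2.1 (Bob): min(2, 3) = 2
n2.2 (Bob): min(6, 2, 1) = 1
n2.3 (Bob): min(8, 9) = 8
n2.4 (Bob): min(6, 3, 7) = 3
n2 (Nadia): max(2, 1, 8, 3) = 8
Bob prefers the lower value; n1=3, n2=8. n1 is better since 3 < 8.

n1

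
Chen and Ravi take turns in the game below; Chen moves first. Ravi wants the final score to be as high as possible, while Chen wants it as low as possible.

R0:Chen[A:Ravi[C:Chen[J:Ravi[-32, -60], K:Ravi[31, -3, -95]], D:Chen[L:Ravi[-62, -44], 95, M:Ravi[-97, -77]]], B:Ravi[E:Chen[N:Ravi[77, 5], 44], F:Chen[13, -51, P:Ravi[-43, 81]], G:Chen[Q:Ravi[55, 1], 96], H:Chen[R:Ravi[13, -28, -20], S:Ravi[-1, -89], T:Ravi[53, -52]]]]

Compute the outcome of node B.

N (Ravi): max(77, 5) = 77
E (Chen): min(77, 44) = 44
P (Ravi): max(-43, 81) = 81
F (Chen): min(13, -51, 81) = -51
Q (Ravi): max(55, 1) = 55
G (Chen): min(55, 96) = 55
R (Ravi): max(13, -28, -20) = 13
S (Ravi): max(-1, -89) = -1
T (Ravi): max(53, -52) = 53
H (Chen): min(13, -1, 53) = -1
B (Ravi): max(44, -51, 55, -1) = 55

55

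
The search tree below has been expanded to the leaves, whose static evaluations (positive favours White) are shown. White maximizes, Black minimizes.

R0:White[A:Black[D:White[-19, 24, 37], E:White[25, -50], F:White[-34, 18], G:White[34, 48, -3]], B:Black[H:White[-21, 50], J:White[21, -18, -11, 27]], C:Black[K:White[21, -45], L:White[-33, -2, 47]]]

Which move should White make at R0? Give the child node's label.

D (White): max(-19, 24, 37) = 37
E (White): max(25, -50) = 25
F (White): max(-34, 18) = 18
G (White): max(34, 48, -3) = 48
A (Black): min(37, 25, 18, 48) = 18
H (White): max(-21, 50) = 50
J (White): max(21, -18, -11, 27) = 27
B (Black): min(50, 27) = 27
K (White): max(21, -45) = 21
L (White): max(-33, -2, 47) = 47
C (Black): min(21, 47) = 21
R0 (White): max(18, 27, 21) = 27
White at R0 wants the highest of {A=18, B=27, C=21}, so chooses B.

B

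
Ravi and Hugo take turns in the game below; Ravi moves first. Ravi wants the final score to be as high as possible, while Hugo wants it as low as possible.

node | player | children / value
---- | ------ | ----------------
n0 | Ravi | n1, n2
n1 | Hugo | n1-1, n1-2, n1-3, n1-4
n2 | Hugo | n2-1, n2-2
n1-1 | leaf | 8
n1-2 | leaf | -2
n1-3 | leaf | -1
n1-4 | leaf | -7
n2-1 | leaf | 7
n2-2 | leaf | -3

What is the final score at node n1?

-7

n1 (Hugo): min(8, -2, -1, -7) = -7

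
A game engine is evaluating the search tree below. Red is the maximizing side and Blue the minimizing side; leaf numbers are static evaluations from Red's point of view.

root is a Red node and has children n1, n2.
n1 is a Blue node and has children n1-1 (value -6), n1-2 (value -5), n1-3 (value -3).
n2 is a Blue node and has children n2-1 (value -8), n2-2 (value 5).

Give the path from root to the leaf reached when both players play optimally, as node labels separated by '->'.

root -> n1 -> n1-1

n1 (Blue): min(-6, -5, -3) = -6
n2 (Blue): min(-8, 5) = -8
root (Red): max(-6, -8) = -6
At root, Red picks n1 (highest: -6).
At n1, Blue picks n1-1 (lowest: -6).
Terminal value -6.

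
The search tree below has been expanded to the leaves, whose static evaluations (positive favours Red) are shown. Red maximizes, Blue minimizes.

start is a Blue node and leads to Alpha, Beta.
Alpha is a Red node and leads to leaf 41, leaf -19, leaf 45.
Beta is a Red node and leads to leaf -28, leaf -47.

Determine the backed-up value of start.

Alpha (Red): max(41, -19, 45) = 45
Beta (Red): max(-28, -47) = -28
start (Blue): min(45, -28) = -28

-28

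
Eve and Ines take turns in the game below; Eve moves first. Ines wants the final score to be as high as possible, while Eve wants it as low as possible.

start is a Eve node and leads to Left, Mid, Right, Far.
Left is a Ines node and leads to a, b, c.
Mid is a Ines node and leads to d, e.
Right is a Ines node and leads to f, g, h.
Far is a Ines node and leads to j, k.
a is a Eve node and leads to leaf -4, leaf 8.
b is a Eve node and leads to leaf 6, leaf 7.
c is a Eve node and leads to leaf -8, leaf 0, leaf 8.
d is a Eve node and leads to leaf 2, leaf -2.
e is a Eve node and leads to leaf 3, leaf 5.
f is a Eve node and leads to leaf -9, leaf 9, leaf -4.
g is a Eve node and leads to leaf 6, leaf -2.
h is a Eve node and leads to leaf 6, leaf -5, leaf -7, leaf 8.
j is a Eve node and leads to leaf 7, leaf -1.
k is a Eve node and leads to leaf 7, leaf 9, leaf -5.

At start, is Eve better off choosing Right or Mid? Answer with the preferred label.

f (Eve): min(-9, 9, -4) = -9
g (Eve): min(6, -2) = -2
h (Eve): min(6, -5, -7, 8) = -7
Right (Ines): max(-9, -2, -7) = -2
d (Eve): min(2, -2) = -2
e (Eve): min(3, 5) = 3
Mid (Ines): max(-2, 3) = 3
Eve prefers the lower value; Right=-2, Mid=3. Right is better since -2 < 3.

Right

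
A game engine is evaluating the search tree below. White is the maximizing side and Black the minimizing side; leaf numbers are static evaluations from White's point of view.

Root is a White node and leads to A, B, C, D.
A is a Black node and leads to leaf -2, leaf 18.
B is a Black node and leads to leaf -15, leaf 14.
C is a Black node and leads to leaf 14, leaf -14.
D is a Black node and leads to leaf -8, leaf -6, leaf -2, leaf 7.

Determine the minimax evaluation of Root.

A (Black): min(-2, 18) = -2
B (Black): min(-15, 14) = -15
C (Black): min(14, -14) = -14
D (Black): min(-8, -6, -2, 7) = -8
Root (White): max(-2, -15, -14, -8) = -2

-2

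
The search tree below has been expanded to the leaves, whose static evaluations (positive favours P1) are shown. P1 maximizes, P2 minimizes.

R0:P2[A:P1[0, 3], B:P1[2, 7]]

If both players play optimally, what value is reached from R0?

3

A (P1): max(0, 3) = 3
B (P1): max(2, 7) = 7
R0 (P2): min(3, 7) = 3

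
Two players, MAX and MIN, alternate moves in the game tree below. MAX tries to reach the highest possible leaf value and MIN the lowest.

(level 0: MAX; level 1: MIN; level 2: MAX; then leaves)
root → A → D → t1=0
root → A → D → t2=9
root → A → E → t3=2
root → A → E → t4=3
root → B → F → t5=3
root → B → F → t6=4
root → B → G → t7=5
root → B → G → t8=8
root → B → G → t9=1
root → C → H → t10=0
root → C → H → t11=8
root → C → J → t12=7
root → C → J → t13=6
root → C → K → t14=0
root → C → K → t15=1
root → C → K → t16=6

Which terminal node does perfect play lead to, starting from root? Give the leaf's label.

t16

D (MAX): max(0, 9) = 9
E (MAX): max(2, 3) = 3
A (MIN): min(9, 3) = 3
F (MAX): max(3, 4) = 4
G (MAX): max(5, 8, 1) = 8
B (MIN): min(4, 8) = 4
H (MAX): max(0, 8) = 8
J (MAX): max(7, 6) = 7
K (MAX): max(0, 1, 6) = 6
C (MIN): min(8, 7, 6) = 6
root (MAX): max(3, 4, 6) = 6
At root, MAX picks C (highest: 6).
At C, MIN picks K (lowest: 6).
At K, MAX picks t16 (highest: 6).
Terminal value 6.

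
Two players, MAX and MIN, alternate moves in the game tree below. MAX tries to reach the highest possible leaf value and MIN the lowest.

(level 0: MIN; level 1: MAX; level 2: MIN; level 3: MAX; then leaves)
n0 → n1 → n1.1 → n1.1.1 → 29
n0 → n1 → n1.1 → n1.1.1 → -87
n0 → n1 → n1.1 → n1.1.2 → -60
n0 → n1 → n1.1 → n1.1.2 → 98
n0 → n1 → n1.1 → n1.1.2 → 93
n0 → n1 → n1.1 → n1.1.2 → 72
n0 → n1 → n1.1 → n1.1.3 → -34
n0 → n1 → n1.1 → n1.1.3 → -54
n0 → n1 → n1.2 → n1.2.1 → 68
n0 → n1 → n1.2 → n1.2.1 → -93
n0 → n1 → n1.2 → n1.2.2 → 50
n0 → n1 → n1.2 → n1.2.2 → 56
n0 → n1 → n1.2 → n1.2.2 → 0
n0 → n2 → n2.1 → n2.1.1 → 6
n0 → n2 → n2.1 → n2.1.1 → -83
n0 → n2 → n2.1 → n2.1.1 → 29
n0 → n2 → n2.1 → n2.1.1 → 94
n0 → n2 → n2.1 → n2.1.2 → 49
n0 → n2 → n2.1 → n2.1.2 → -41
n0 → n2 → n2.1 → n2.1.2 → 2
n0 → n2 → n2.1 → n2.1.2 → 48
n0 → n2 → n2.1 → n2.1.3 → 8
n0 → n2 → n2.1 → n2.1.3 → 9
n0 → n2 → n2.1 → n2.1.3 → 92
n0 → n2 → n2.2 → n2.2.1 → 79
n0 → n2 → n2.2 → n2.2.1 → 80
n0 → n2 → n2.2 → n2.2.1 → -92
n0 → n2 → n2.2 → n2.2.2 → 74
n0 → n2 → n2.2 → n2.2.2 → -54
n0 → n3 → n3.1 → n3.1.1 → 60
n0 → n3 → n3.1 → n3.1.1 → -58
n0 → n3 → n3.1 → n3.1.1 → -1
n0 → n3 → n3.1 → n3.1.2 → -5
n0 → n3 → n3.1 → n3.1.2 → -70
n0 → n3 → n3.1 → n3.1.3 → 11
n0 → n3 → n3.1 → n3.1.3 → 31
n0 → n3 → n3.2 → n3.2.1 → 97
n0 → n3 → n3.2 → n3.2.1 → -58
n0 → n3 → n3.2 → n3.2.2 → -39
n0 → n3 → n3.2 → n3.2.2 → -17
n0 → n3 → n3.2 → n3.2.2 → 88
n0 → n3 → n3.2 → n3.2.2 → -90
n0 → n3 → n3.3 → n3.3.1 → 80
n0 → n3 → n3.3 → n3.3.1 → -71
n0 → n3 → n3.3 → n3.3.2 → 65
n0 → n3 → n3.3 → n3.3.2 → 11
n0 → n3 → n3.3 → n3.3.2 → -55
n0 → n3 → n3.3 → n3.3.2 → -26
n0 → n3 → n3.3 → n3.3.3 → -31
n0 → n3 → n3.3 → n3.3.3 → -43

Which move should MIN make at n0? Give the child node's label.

n1.1.1 (MAX): max(29, -87) = 29
n1.1.2 (MAX): max(-60, 98, 93, 72) = 98
n1.1.3 (MAX): max(-34, -54) = -34
n1.1 (MIN): min(29, 98, -34) = -34
n1.2.1 (MAX): max(68, -93) = 68
n1.2.2 (MAX): max(50, 56, 0) = 56
n1.2 (MIN): min(68, 56) = 56
n1 (MAX): max(-34, 56) = 56
n2.1.1 (MAX): max(6, -83, 29, 94) = 94
n2.1.2 (MAX): max(49, -41, 2, 48) = 49
n2.1.3 (MAX): max(8, 9, 92) = 92
n2.1 (MIN): min(94, 49, 92) = 49
n2.2.1 (MAX): max(79, 80, -92) = 80
n2.2.2 (MAX): max(74, -54) = 74
n2.2 (MIN): min(80, 74) = 74
n2 (MAX): max(49, 74) = 74
n3.1.1 (MAX): max(60, -58, -1) = 60
n3.1.2 (MAX): max(-5, -70) = -5
n3.1.3 (MAX): max(11, 31) = 31
n3.1 (MIN): min(60, -5, 31) = -5
n3.2.1 (MAX): max(97, -58) = 97
n3.2.2 (MAX): max(-39, -17, 88, -90) = 88
n3.2 (MIN): min(97, 88) = 88
n3.3.1 (MAX): max(80, -71) = 80
n3.3.2 (MAX): max(65, 11, -55, -26) = 65
n3.3.3 (MAX): max(-31, -43) = -31
n3.3 (MIN): min(80, 65, -31) = -31
n3 (MAX): max(-5, 88, -31) = 88
n0 (MIN): min(56, 74, 88) = 56
MIN at n0 wants the lowest of {n1=56, n2=74, n3=88}, so chooses n1.

n1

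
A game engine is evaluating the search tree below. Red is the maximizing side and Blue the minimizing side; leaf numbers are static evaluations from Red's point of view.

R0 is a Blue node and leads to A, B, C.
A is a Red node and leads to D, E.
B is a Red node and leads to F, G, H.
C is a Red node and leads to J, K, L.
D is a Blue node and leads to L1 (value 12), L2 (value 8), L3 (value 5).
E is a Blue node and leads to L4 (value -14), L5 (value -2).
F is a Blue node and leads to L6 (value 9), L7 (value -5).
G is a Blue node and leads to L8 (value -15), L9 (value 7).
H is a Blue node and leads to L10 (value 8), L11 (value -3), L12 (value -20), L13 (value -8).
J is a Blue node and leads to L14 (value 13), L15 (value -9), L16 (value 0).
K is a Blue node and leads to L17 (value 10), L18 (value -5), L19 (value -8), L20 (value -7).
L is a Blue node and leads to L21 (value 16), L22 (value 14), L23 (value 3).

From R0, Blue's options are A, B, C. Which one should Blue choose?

D (Blue): min(12, 8, 5) = 5
E (Blue): min(-14, -2) = -14
A (Red): max(5, -14) = 5
F (Blue): min(9, -5) = -5
G (Blue): min(-15, 7) = -15
H (Blue): min(8, -3, -20, -8) = -20
B (Red): max(-5, -15, -20) = -5
J (Blue): min(13, -9, 0) = -9
K (Blue): min(10, -5, -8, -7) = -8
L (Blue): min(16, 14, 3) = 3
C (Red): max(-9, -8, 3) = 3
R0 (Blue): min(5, -5, 3) = -5
Blue at R0 wants the lowest of {A=5, B=-5, C=3}, so chooses B.

B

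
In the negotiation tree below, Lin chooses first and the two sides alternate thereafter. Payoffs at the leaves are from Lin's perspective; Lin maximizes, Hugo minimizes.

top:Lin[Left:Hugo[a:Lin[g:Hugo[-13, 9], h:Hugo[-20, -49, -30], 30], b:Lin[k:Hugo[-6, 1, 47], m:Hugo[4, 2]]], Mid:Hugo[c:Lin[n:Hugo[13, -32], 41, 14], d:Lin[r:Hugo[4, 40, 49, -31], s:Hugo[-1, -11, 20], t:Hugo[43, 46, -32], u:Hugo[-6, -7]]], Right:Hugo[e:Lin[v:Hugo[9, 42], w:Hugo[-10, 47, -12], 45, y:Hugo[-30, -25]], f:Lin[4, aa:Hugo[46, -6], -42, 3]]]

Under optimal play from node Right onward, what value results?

v (Hugo): min(9, 42) = 9
w (Hugo): min(-10, 47, -12) = -12
y (Hugo): min(-30, -25) = -30
e (Lin): max(9, -12, 45, -30) = 45
aa (Hugo): min(46, -6) = -6
f (Lin): max(4, -6, -42, 3) = 4
Right (Hugo): min(45, 4) = 4

4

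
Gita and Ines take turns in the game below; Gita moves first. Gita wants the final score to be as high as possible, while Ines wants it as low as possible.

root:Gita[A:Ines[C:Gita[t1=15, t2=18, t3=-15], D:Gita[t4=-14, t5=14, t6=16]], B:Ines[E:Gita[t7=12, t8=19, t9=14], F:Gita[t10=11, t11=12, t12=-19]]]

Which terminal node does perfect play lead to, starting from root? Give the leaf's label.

C (Gita): max(15, 18, -15) = 18
D (Gita): max(-14, 14, 16) = 16
A (Ines): min(18, 16) = 16
E (Gita): max(12, 19, 14) = 19
F (Gita): max(11, 12, -19) = 12
B (Ines): min(19, 12) = 12
root (Gita): max(16, 12) = 16
At root, Gita picks A (highest: 16).
At A, Ines picks D (lowest: 16).
At D, Gita picks t6 (highest: 16).
Terminal value 16.

t6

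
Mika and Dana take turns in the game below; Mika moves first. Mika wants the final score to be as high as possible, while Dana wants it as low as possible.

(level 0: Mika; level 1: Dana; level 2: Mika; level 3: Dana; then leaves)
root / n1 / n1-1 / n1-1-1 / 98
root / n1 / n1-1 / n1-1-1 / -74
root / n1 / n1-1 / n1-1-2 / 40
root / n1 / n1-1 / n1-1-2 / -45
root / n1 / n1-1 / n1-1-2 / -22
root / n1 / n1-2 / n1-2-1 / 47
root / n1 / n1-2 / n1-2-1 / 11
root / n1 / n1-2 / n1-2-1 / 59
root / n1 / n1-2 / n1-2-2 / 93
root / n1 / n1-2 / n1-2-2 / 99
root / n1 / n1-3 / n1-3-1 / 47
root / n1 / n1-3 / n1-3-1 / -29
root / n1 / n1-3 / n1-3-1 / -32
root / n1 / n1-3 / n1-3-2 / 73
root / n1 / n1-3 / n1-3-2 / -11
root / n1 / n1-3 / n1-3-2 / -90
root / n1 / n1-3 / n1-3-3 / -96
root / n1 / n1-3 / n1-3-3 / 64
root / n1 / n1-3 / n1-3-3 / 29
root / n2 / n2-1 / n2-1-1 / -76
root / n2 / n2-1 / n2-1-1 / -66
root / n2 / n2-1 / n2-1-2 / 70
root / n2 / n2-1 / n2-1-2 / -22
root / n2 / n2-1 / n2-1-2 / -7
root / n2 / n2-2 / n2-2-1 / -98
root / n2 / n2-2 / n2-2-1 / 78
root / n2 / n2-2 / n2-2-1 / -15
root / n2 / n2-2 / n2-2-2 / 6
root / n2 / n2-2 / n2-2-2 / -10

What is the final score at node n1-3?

-32

n1-3-1 (Dana): min(47, -29, -32) = -32
n1-3-2 (Dana): min(73, -11, -90) = -90
n1-3-3 (Dana): min(-96, 64, 29) = -96
n1-3 (Mika): max(-32, -90, -96) = -32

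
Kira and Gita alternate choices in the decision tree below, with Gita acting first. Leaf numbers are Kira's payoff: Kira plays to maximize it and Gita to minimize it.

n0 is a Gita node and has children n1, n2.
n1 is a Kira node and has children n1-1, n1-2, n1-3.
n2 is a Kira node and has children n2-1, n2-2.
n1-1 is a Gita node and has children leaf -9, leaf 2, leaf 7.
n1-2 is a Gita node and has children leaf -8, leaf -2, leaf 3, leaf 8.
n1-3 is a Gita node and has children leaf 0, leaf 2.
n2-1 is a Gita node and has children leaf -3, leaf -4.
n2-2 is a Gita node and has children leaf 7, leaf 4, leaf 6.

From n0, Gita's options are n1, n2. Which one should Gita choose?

n1

n1-1 (Gita): min(-9, 2, 7) = -9
n1-2 (Gita): min(-8, -2, 3, 8) = -8
n1-3 (Gita): min(0, 2) = 0
n1 (Kira): max(-9, -8, 0) = 0
n2-1 (Gita): min(-3, -4) = -4
n2-2 (Gita): min(7, 4, 6) = 4
n2 (Kira): max(-4, 4) = 4
n0 (Gita): min(0, 4) = 0
Gita at n0 wants the lowest of {n1=0, n2=4}, so chooses n1.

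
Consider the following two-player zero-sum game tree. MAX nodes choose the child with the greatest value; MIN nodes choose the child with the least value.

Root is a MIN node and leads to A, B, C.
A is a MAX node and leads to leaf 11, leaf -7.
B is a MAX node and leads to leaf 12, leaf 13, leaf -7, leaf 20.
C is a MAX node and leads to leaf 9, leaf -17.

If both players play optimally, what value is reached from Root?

A (MAX): max(11, -7) = 11
B (MAX): max(12, 13, -7, 20) = 20
C (MAX): max(9, -17) = 9
Root (MIN): min(11, 20, 9) = 9

9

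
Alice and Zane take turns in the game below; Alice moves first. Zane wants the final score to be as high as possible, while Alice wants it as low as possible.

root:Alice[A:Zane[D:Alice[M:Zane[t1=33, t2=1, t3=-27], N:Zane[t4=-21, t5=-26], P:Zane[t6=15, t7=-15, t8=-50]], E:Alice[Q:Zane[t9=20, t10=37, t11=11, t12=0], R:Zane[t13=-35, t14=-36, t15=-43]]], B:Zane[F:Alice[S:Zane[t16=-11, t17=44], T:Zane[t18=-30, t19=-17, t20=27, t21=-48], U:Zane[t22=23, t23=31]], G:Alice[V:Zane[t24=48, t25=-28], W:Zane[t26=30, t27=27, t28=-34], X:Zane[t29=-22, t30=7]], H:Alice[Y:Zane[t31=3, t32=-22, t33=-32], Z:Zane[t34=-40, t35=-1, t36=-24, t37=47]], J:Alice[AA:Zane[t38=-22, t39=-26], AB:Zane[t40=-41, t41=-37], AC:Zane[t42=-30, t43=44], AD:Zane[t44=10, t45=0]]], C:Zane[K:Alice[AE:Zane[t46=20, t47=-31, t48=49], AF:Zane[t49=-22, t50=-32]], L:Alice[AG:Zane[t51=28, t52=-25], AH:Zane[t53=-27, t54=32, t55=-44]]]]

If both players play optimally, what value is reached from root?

M (Zane): max(33, 1, -27) = 33
N (Zane): max(-21, -26) = -21
P (Zane): max(15, -15, -50) = 15
D (Alice): min(33, -21, 15) = -21
Q (Zane): max(20, 37, 11, 0) = 37
R (Zane): max(-35, -36, -43) = -35
E (Alice): min(37, -35) = -35
A (Zane): max(-21, -35) = -21
S (Zane): max(-11, 44) = 44
T (Zane): max(-30, -17, 27, -48) = 27
U (Zane): max(23, 31) = 31
F (Alice): min(44, 27, 31) = 27
V (Zane): max(48, -28) = 48
W (Zane): max(30, 27, -34) = 30
X (Zane): max(-22, 7) = 7
G (Alice): min(48, 30, 7) = 7
Y (Zane): max(3, -22, -32) = 3
Z (Zane): max(-40, -1, -24, 47) = 47
H (Alice): min(3, 47) = 3
AA (Zane): max(-22, -26) = -22
AB (Zane): max(-41, -37) = -37
AC (Zane): max(-30, 44) = 44
AD (Zane): max(10, 0) = 10
J (Alice): min(-22, -37, 44, 10) = -37
B (Zane): max(27, 7, 3, -37) = 27
AE (Zane): max(20, -31, 49) = 49
AF (Zane): max(-22, -32) = -22
K (Alice): min(49, -22) = -22
AG (Zane): max(28, -25) = 28
AH (Zane): max(-27, 32, -44) = 32
L (Alice): min(28, 32) = 28
C (Zane): max(-22, 28) = 28
root (Alice): min(-21, 27, 28) = -21

-21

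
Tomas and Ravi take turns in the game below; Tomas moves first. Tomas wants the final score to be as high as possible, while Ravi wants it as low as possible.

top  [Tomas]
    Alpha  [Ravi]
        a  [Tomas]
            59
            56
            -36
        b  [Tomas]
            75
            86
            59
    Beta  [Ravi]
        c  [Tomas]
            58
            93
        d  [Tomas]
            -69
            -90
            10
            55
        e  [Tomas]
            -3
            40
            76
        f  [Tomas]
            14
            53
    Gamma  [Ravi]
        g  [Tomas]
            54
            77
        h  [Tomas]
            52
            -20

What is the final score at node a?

a (Tomas): max(59, 56, -36) = 59

59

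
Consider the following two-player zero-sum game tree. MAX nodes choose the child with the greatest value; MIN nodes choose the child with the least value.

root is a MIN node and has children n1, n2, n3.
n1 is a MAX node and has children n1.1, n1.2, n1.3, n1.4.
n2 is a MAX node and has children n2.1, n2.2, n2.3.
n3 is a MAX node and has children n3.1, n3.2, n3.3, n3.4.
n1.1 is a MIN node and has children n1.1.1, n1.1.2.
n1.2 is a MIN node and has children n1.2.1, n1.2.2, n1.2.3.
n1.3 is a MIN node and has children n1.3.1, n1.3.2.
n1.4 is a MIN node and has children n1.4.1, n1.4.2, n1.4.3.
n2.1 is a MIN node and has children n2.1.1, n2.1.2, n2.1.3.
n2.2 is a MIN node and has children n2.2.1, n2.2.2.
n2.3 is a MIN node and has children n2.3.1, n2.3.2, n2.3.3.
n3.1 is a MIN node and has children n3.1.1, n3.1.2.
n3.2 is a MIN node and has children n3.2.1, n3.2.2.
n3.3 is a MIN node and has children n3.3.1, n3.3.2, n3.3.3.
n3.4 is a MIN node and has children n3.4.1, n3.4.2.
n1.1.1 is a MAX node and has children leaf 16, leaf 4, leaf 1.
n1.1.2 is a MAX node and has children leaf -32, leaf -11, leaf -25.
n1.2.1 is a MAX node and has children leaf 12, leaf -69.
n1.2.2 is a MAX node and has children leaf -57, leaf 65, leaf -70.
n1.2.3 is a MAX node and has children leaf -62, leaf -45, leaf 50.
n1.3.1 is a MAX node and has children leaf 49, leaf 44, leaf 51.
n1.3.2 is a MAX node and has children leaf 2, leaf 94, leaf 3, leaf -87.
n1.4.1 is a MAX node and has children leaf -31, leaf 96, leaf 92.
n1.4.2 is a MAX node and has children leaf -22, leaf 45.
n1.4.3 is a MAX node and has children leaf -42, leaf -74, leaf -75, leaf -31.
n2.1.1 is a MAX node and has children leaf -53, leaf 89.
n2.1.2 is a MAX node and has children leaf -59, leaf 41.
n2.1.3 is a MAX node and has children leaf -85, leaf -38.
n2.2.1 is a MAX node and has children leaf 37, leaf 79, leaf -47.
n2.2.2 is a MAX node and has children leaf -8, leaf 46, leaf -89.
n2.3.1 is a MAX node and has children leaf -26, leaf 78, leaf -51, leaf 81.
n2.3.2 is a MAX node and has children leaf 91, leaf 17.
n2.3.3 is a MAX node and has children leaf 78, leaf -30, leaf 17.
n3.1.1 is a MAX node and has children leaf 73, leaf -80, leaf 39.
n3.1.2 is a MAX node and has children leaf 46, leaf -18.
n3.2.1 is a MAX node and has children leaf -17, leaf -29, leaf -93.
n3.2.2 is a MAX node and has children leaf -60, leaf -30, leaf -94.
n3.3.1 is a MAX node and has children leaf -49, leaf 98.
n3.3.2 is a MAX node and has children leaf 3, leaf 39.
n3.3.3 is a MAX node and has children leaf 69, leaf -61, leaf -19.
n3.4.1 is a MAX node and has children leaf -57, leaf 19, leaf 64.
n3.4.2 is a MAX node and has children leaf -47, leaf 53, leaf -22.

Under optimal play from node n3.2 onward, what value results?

-30

n3.2.1 (MAX): max(-17, -29, -93) = -17
n3.2.2 (MAX): max(-60, -30, -94) = -30
n3.2 (MIN): min(-17, -30) = -30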